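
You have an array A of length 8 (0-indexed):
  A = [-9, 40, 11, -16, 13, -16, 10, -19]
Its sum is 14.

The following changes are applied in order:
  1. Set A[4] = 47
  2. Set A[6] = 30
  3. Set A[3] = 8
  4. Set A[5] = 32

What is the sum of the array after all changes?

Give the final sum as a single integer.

Initial sum: 14
Change 1: A[4] 13 -> 47, delta = 34, sum = 48
Change 2: A[6] 10 -> 30, delta = 20, sum = 68
Change 3: A[3] -16 -> 8, delta = 24, sum = 92
Change 4: A[5] -16 -> 32, delta = 48, sum = 140

Answer: 140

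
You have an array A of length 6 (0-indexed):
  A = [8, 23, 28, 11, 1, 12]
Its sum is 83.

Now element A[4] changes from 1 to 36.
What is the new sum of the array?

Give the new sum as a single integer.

Old value at index 4: 1
New value at index 4: 36
Delta = 36 - 1 = 35
New sum = old_sum + delta = 83 + (35) = 118

Answer: 118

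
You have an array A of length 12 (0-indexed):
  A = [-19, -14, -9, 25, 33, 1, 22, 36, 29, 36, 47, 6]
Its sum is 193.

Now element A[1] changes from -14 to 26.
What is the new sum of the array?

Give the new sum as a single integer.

Answer: 233

Derivation:
Old value at index 1: -14
New value at index 1: 26
Delta = 26 - -14 = 40
New sum = old_sum + delta = 193 + (40) = 233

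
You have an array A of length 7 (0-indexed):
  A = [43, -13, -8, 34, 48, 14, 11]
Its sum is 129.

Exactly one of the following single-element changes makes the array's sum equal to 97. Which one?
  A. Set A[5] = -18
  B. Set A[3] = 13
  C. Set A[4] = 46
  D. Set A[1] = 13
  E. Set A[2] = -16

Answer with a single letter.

Option A: A[5] 14->-18, delta=-32, new_sum=129+(-32)=97 <-- matches target
Option B: A[3] 34->13, delta=-21, new_sum=129+(-21)=108
Option C: A[4] 48->46, delta=-2, new_sum=129+(-2)=127
Option D: A[1] -13->13, delta=26, new_sum=129+(26)=155
Option E: A[2] -8->-16, delta=-8, new_sum=129+(-8)=121

Answer: A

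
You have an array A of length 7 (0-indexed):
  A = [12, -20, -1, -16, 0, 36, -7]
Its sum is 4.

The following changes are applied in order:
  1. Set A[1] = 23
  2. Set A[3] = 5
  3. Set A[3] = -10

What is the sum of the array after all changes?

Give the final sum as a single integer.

Initial sum: 4
Change 1: A[1] -20 -> 23, delta = 43, sum = 47
Change 2: A[3] -16 -> 5, delta = 21, sum = 68
Change 3: A[3] 5 -> -10, delta = -15, sum = 53

Answer: 53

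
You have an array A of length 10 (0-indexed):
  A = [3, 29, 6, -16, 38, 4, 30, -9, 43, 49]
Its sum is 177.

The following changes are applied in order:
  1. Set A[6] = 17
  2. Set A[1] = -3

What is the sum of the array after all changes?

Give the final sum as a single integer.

Initial sum: 177
Change 1: A[6] 30 -> 17, delta = -13, sum = 164
Change 2: A[1] 29 -> -3, delta = -32, sum = 132

Answer: 132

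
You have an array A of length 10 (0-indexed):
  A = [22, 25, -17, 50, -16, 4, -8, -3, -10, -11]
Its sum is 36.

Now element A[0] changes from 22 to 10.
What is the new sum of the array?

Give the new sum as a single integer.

Old value at index 0: 22
New value at index 0: 10
Delta = 10 - 22 = -12
New sum = old_sum + delta = 36 + (-12) = 24

Answer: 24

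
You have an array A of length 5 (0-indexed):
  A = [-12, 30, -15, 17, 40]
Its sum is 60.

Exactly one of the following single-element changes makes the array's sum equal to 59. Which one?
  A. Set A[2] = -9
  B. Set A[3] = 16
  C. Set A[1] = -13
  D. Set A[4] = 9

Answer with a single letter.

Answer: B

Derivation:
Option A: A[2] -15->-9, delta=6, new_sum=60+(6)=66
Option B: A[3] 17->16, delta=-1, new_sum=60+(-1)=59 <-- matches target
Option C: A[1] 30->-13, delta=-43, new_sum=60+(-43)=17
Option D: A[4] 40->9, delta=-31, new_sum=60+(-31)=29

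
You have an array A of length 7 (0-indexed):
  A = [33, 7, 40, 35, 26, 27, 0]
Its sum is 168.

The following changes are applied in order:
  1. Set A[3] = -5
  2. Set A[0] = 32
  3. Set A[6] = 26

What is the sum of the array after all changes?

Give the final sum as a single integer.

Initial sum: 168
Change 1: A[3] 35 -> -5, delta = -40, sum = 128
Change 2: A[0] 33 -> 32, delta = -1, sum = 127
Change 3: A[6] 0 -> 26, delta = 26, sum = 153

Answer: 153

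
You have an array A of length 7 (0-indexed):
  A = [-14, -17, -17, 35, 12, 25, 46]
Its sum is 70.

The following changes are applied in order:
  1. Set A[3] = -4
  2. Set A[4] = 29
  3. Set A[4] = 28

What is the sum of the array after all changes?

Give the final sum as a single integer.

Answer: 47

Derivation:
Initial sum: 70
Change 1: A[3] 35 -> -4, delta = -39, sum = 31
Change 2: A[4] 12 -> 29, delta = 17, sum = 48
Change 3: A[4] 29 -> 28, delta = -1, sum = 47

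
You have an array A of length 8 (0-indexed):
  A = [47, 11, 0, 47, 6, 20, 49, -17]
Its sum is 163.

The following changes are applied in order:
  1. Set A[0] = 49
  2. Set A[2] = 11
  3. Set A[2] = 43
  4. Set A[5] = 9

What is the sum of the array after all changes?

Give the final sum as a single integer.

Answer: 197

Derivation:
Initial sum: 163
Change 1: A[0] 47 -> 49, delta = 2, sum = 165
Change 2: A[2] 0 -> 11, delta = 11, sum = 176
Change 3: A[2] 11 -> 43, delta = 32, sum = 208
Change 4: A[5] 20 -> 9, delta = -11, sum = 197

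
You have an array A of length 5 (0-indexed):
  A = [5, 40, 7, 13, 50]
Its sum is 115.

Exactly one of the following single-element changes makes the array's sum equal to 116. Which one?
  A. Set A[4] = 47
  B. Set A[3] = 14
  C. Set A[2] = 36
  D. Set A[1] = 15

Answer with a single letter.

Answer: B

Derivation:
Option A: A[4] 50->47, delta=-3, new_sum=115+(-3)=112
Option B: A[3] 13->14, delta=1, new_sum=115+(1)=116 <-- matches target
Option C: A[2] 7->36, delta=29, new_sum=115+(29)=144
Option D: A[1] 40->15, delta=-25, new_sum=115+(-25)=90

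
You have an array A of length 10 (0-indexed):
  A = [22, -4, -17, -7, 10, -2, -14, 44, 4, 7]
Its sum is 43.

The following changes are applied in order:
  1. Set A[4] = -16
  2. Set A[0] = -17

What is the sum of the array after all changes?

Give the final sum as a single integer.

Answer: -22

Derivation:
Initial sum: 43
Change 1: A[4] 10 -> -16, delta = -26, sum = 17
Change 2: A[0] 22 -> -17, delta = -39, sum = -22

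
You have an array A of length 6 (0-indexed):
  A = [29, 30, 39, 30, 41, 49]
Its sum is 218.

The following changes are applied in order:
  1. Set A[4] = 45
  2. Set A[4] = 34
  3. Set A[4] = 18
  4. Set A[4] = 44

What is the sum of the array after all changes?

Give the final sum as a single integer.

Initial sum: 218
Change 1: A[4] 41 -> 45, delta = 4, sum = 222
Change 2: A[4] 45 -> 34, delta = -11, sum = 211
Change 3: A[4] 34 -> 18, delta = -16, sum = 195
Change 4: A[4] 18 -> 44, delta = 26, sum = 221

Answer: 221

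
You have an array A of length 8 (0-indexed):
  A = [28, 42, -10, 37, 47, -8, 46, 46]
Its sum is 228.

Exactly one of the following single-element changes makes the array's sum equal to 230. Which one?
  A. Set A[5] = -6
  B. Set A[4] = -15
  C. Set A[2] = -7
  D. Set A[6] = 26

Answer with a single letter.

Option A: A[5] -8->-6, delta=2, new_sum=228+(2)=230 <-- matches target
Option B: A[4] 47->-15, delta=-62, new_sum=228+(-62)=166
Option C: A[2] -10->-7, delta=3, new_sum=228+(3)=231
Option D: A[6] 46->26, delta=-20, new_sum=228+(-20)=208

Answer: A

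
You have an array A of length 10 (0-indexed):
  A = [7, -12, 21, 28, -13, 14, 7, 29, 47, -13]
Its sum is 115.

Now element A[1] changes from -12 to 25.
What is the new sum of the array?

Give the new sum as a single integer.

Old value at index 1: -12
New value at index 1: 25
Delta = 25 - -12 = 37
New sum = old_sum + delta = 115 + (37) = 152

Answer: 152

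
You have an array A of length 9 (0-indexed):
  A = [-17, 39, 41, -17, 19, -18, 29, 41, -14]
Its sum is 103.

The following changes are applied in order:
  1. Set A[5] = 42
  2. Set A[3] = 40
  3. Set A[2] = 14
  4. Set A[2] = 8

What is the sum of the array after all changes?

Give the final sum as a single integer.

Initial sum: 103
Change 1: A[5] -18 -> 42, delta = 60, sum = 163
Change 2: A[3] -17 -> 40, delta = 57, sum = 220
Change 3: A[2] 41 -> 14, delta = -27, sum = 193
Change 4: A[2] 14 -> 8, delta = -6, sum = 187

Answer: 187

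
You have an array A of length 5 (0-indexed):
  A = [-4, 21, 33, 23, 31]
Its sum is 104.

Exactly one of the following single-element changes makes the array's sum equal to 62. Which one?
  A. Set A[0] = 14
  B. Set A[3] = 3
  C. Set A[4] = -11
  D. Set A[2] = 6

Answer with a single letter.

Option A: A[0] -4->14, delta=18, new_sum=104+(18)=122
Option B: A[3] 23->3, delta=-20, new_sum=104+(-20)=84
Option C: A[4] 31->-11, delta=-42, new_sum=104+(-42)=62 <-- matches target
Option D: A[2] 33->6, delta=-27, new_sum=104+(-27)=77

Answer: C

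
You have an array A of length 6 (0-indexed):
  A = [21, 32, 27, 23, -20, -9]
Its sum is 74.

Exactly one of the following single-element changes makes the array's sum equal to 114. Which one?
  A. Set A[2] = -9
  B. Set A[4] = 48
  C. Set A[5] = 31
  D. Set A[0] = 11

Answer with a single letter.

Answer: C

Derivation:
Option A: A[2] 27->-9, delta=-36, new_sum=74+(-36)=38
Option B: A[4] -20->48, delta=68, new_sum=74+(68)=142
Option C: A[5] -9->31, delta=40, new_sum=74+(40)=114 <-- matches target
Option D: A[0] 21->11, delta=-10, new_sum=74+(-10)=64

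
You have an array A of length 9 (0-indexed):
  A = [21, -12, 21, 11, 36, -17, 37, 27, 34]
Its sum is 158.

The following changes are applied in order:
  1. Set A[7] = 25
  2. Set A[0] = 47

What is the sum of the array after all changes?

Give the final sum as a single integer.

Initial sum: 158
Change 1: A[7] 27 -> 25, delta = -2, sum = 156
Change 2: A[0] 21 -> 47, delta = 26, sum = 182

Answer: 182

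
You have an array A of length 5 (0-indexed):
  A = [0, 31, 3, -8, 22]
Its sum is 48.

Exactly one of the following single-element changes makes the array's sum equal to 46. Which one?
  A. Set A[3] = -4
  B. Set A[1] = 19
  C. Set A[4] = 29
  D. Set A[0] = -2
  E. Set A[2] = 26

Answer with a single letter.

Option A: A[3] -8->-4, delta=4, new_sum=48+(4)=52
Option B: A[1] 31->19, delta=-12, new_sum=48+(-12)=36
Option C: A[4] 22->29, delta=7, new_sum=48+(7)=55
Option D: A[0] 0->-2, delta=-2, new_sum=48+(-2)=46 <-- matches target
Option E: A[2] 3->26, delta=23, new_sum=48+(23)=71

Answer: D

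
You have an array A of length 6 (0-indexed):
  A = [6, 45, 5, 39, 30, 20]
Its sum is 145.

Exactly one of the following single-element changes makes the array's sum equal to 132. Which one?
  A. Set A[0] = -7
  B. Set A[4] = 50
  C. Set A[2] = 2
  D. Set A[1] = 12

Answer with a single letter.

Option A: A[0] 6->-7, delta=-13, new_sum=145+(-13)=132 <-- matches target
Option B: A[4] 30->50, delta=20, new_sum=145+(20)=165
Option C: A[2] 5->2, delta=-3, new_sum=145+(-3)=142
Option D: A[1] 45->12, delta=-33, new_sum=145+(-33)=112

Answer: A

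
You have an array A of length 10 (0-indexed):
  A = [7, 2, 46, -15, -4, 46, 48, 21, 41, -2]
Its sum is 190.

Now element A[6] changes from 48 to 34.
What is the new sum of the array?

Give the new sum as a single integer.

Old value at index 6: 48
New value at index 6: 34
Delta = 34 - 48 = -14
New sum = old_sum + delta = 190 + (-14) = 176

Answer: 176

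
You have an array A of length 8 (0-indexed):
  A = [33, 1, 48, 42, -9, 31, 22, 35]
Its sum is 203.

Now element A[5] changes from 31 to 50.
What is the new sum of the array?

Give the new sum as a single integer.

Answer: 222

Derivation:
Old value at index 5: 31
New value at index 5: 50
Delta = 50 - 31 = 19
New sum = old_sum + delta = 203 + (19) = 222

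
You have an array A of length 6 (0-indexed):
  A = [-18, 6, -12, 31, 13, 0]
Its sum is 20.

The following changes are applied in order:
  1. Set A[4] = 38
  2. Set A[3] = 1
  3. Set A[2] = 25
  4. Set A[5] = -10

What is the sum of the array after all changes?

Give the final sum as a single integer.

Initial sum: 20
Change 1: A[4] 13 -> 38, delta = 25, sum = 45
Change 2: A[3] 31 -> 1, delta = -30, sum = 15
Change 3: A[2] -12 -> 25, delta = 37, sum = 52
Change 4: A[5] 0 -> -10, delta = -10, sum = 42

Answer: 42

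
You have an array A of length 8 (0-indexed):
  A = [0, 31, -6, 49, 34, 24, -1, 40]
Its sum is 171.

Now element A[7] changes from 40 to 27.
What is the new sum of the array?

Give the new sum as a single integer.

Old value at index 7: 40
New value at index 7: 27
Delta = 27 - 40 = -13
New sum = old_sum + delta = 171 + (-13) = 158

Answer: 158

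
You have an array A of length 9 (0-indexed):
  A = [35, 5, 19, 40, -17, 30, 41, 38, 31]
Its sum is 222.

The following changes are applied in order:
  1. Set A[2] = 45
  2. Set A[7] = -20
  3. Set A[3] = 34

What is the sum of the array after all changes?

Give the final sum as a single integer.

Answer: 184

Derivation:
Initial sum: 222
Change 1: A[2] 19 -> 45, delta = 26, sum = 248
Change 2: A[7] 38 -> -20, delta = -58, sum = 190
Change 3: A[3] 40 -> 34, delta = -6, sum = 184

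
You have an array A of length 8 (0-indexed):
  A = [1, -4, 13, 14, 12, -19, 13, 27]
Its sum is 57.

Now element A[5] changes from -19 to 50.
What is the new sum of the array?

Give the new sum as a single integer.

Answer: 126

Derivation:
Old value at index 5: -19
New value at index 5: 50
Delta = 50 - -19 = 69
New sum = old_sum + delta = 57 + (69) = 126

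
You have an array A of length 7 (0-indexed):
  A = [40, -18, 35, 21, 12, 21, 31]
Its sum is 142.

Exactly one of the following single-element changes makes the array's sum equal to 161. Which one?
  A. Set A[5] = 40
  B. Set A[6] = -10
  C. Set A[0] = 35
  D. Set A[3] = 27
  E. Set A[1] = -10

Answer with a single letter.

Option A: A[5] 21->40, delta=19, new_sum=142+(19)=161 <-- matches target
Option B: A[6] 31->-10, delta=-41, new_sum=142+(-41)=101
Option C: A[0] 40->35, delta=-5, new_sum=142+(-5)=137
Option D: A[3] 21->27, delta=6, new_sum=142+(6)=148
Option E: A[1] -18->-10, delta=8, new_sum=142+(8)=150

Answer: A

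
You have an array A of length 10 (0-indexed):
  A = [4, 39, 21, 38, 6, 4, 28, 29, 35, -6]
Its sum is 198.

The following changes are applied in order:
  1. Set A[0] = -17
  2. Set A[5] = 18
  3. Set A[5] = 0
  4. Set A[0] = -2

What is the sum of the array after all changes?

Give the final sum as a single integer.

Answer: 188

Derivation:
Initial sum: 198
Change 1: A[0] 4 -> -17, delta = -21, sum = 177
Change 2: A[5] 4 -> 18, delta = 14, sum = 191
Change 3: A[5] 18 -> 0, delta = -18, sum = 173
Change 4: A[0] -17 -> -2, delta = 15, sum = 188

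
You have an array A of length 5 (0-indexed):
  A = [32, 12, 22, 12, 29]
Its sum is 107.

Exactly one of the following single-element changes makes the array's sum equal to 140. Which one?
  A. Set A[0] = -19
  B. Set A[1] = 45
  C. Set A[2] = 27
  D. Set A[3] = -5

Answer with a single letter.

Option A: A[0] 32->-19, delta=-51, new_sum=107+(-51)=56
Option B: A[1] 12->45, delta=33, new_sum=107+(33)=140 <-- matches target
Option C: A[2] 22->27, delta=5, new_sum=107+(5)=112
Option D: A[3] 12->-5, delta=-17, new_sum=107+(-17)=90

Answer: B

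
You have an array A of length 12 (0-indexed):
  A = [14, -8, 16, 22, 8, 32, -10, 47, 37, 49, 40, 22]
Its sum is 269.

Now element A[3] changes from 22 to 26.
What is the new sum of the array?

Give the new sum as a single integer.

Old value at index 3: 22
New value at index 3: 26
Delta = 26 - 22 = 4
New sum = old_sum + delta = 269 + (4) = 273

Answer: 273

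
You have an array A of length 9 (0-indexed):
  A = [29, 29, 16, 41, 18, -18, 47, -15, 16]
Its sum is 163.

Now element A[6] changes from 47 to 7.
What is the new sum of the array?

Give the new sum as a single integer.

Answer: 123

Derivation:
Old value at index 6: 47
New value at index 6: 7
Delta = 7 - 47 = -40
New sum = old_sum + delta = 163 + (-40) = 123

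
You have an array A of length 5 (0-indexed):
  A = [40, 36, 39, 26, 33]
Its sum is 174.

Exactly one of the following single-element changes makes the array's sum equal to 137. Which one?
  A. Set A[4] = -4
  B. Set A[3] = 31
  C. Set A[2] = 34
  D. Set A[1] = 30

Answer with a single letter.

Option A: A[4] 33->-4, delta=-37, new_sum=174+(-37)=137 <-- matches target
Option B: A[3] 26->31, delta=5, new_sum=174+(5)=179
Option C: A[2] 39->34, delta=-5, new_sum=174+(-5)=169
Option D: A[1] 36->30, delta=-6, new_sum=174+(-6)=168

Answer: A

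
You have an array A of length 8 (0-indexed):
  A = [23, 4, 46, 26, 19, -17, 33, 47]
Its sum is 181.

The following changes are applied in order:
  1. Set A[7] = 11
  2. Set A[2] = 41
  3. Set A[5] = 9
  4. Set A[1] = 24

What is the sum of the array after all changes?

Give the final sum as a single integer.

Initial sum: 181
Change 1: A[7] 47 -> 11, delta = -36, sum = 145
Change 2: A[2] 46 -> 41, delta = -5, sum = 140
Change 3: A[5] -17 -> 9, delta = 26, sum = 166
Change 4: A[1] 4 -> 24, delta = 20, sum = 186

Answer: 186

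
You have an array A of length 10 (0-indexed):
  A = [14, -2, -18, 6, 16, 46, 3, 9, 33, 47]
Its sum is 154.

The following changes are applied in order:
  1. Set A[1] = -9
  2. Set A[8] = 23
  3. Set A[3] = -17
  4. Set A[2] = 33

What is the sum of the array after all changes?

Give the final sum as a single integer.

Initial sum: 154
Change 1: A[1] -2 -> -9, delta = -7, sum = 147
Change 2: A[8] 33 -> 23, delta = -10, sum = 137
Change 3: A[3] 6 -> -17, delta = -23, sum = 114
Change 4: A[2] -18 -> 33, delta = 51, sum = 165

Answer: 165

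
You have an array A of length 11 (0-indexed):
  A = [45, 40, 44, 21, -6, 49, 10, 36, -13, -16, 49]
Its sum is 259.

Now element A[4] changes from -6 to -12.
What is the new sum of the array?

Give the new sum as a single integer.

Old value at index 4: -6
New value at index 4: -12
Delta = -12 - -6 = -6
New sum = old_sum + delta = 259 + (-6) = 253

Answer: 253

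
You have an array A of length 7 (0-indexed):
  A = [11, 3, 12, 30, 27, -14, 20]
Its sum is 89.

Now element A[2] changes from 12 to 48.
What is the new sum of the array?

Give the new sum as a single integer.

Old value at index 2: 12
New value at index 2: 48
Delta = 48 - 12 = 36
New sum = old_sum + delta = 89 + (36) = 125

Answer: 125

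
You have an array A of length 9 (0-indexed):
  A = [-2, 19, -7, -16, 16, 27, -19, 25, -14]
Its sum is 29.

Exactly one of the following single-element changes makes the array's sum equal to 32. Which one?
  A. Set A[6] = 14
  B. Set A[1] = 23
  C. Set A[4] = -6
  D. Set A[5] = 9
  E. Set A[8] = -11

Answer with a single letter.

Option A: A[6] -19->14, delta=33, new_sum=29+(33)=62
Option B: A[1] 19->23, delta=4, new_sum=29+(4)=33
Option C: A[4] 16->-6, delta=-22, new_sum=29+(-22)=7
Option D: A[5] 27->9, delta=-18, new_sum=29+(-18)=11
Option E: A[8] -14->-11, delta=3, new_sum=29+(3)=32 <-- matches target

Answer: E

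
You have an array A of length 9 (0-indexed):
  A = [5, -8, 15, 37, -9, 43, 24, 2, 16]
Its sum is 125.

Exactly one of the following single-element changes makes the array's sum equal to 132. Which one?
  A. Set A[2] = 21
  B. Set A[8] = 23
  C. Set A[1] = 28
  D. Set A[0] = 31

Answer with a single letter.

Answer: B

Derivation:
Option A: A[2] 15->21, delta=6, new_sum=125+(6)=131
Option B: A[8] 16->23, delta=7, new_sum=125+(7)=132 <-- matches target
Option C: A[1] -8->28, delta=36, new_sum=125+(36)=161
Option D: A[0] 5->31, delta=26, new_sum=125+(26)=151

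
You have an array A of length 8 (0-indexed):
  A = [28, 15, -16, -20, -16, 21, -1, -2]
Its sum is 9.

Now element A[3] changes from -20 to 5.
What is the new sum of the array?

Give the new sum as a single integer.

Answer: 34

Derivation:
Old value at index 3: -20
New value at index 3: 5
Delta = 5 - -20 = 25
New sum = old_sum + delta = 9 + (25) = 34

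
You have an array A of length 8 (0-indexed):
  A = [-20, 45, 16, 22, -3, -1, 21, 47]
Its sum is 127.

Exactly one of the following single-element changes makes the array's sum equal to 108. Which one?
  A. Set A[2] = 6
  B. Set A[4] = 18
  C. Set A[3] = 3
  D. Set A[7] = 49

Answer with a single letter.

Answer: C

Derivation:
Option A: A[2] 16->6, delta=-10, new_sum=127+(-10)=117
Option B: A[4] -3->18, delta=21, new_sum=127+(21)=148
Option C: A[3] 22->3, delta=-19, new_sum=127+(-19)=108 <-- matches target
Option D: A[7] 47->49, delta=2, new_sum=127+(2)=129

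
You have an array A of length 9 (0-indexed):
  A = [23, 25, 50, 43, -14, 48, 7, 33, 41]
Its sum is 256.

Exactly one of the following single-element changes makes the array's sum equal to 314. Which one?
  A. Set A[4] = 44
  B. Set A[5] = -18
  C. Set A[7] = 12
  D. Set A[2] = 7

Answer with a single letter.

Option A: A[4] -14->44, delta=58, new_sum=256+(58)=314 <-- matches target
Option B: A[5] 48->-18, delta=-66, new_sum=256+(-66)=190
Option C: A[7] 33->12, delta=-21, new_sum=256+(-21)=235
Option D: A[2] 50->7, delta=-43, new_sum=256+(-43)=213

Answer: A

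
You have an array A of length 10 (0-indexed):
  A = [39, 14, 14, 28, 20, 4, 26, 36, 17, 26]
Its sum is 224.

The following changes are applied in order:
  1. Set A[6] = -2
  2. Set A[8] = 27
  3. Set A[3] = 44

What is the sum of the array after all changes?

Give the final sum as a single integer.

Answer: 222

Derivation:
Initial sum: 224
Change 1: A[6] 26 -> -2, delta = -28, sum = 196
Change 2: A[8] 17 -> 27, delta = 10, sum = 206
Change 3: A[3] 28 -> 44, delta = 16, sum = 222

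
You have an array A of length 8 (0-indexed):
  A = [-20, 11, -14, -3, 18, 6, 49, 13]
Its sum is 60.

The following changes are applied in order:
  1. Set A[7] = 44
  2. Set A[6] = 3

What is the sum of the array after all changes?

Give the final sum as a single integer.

Answer: 45

Derivation:
Initial sum: 60
Change 1: A[7] 13 -> 44, delta = 31, sum = 91
Change 2: A[6] 49 -> 3, delta = -46, sum = 45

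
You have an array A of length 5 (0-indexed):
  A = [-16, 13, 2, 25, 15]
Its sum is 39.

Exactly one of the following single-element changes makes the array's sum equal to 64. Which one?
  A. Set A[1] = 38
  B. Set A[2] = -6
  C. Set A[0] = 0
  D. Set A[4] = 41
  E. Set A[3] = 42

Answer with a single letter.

Option A: A[1] 13->38, delta=25, new_sum=39+(25)=64 <-- matches target
Option B: A[2] 2->-6, delta=-8, new_sum=39+(-8)=31
Option C: A[0] -16->0, delta=16, new_sum=39+(16)=55
Option D: A[4] 15->41, delta=26, new_sum=39+(26)=65
Option E: A[3] 25->42, delta=17, new_sum=39+(17)=56

Answer: A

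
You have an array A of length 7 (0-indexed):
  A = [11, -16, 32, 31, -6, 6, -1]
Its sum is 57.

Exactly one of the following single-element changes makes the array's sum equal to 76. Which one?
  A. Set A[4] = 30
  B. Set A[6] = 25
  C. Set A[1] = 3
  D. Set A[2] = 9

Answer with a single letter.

Option A: A[4] -6->30, delta=36, new_sum=57+(36)=93
Option B: A[6] -1->25, delta=26, new_sum=57+(26)=83
Option C: A[1] -16->3, delta=19, new_sum=57+(19)=76 <-- matches target
Option D: A[2] 32->9, delta=-23, new_sum=57+(-23)=34

Answer: C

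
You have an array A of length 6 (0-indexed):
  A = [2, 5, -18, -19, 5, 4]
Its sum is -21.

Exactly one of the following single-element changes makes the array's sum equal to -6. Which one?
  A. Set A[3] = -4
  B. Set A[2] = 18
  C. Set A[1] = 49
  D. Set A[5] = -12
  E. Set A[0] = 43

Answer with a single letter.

Answer: A

Derivation:
Option A: A[3] -19->-4, delta=15, new_sum=-21+(15)=-6 <-- matches target
Option B: A[2] -18->18, delta=36, new_sum=-21+(36)=15
Option C: A[1] 5->49, delta=44, new_sum=-21+(44)=23
Option D: A[5] 4->-12, delta=-16, new_sum=-21+(-16)=-37
Option E: A[0] 2->43, delta=41, new_sum=-21+(41)=20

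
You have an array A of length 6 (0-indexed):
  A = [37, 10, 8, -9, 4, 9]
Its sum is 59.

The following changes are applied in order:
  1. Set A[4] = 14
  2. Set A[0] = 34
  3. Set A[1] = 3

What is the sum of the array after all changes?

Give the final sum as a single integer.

Answer: 59

Derivation:
Initial sum: 59
Change 1: A[4] 4 -> 14, delta = 10, sum = 69
Change 2: A[0] 37 -> 34, delta = -3, sum = 66
Change 3: A[1] 10 -> 3, delta = -7, sum = 59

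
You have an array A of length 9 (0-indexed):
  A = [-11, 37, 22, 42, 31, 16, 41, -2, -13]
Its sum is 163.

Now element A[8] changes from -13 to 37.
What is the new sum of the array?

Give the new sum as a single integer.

Old value at index 8: -13
New value at index 8: 37
Delta = 37 - -13 = 50
New sum = old_sum + delta = 163 + (50) = 213

Answer: 213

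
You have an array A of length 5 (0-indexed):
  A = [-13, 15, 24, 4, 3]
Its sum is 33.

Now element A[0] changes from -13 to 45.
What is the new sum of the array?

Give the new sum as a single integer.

Old value at index 0: -13
New value at index 0: 45
Delta = 45 - -13 = 58
New sum = old_sum + delta = 33 + (58) = 91

Answer: 91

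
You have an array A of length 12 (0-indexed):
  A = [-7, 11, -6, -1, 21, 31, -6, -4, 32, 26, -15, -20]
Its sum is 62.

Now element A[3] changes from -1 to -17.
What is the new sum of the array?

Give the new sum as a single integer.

Old value at index 3: -1
New value at index 3: -17
Delta = -17 - -1 = -16
New sum = old_sum + delta = 62 + (-16) = 46

Answer: 46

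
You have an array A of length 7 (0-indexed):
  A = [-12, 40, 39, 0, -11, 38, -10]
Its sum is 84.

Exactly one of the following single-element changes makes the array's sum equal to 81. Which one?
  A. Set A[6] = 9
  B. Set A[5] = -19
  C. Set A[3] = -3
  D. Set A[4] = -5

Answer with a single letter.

Option A: A[6] -10->9, delta=19, new_sum=84+(19)=103
Option B: A[5] 38->-19, delta=-57, new_sum=84+(-57)=27
Option C: A[3] 0->-3, delta=-3, new_sum=84+(-3)=81 <-- matches target
Option D: A[4] -11->-5, delta=6, new_sum=84+(6)=90

Answer: C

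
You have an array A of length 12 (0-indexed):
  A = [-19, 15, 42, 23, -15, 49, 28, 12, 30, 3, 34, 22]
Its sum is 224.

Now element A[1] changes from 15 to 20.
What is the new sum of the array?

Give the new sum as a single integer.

Old value at index 1: 15
New value at index 1: 20
Delta = 20 - 15 = 5
New sum = old_sum + delta = 224 + (5) = 229

Answer: 229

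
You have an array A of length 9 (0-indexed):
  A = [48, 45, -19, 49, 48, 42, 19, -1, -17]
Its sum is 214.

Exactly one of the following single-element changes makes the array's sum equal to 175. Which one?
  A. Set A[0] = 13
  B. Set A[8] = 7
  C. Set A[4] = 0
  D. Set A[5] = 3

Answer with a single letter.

Answer: D

Derivation:
Option A: A[0] 48->13, delta=-35, new_sum=214+(-35)=179
Option B: A[8] -17->7, delta=24, new_sum=214+(24)=238
Option C: A[4] 48->0, delta=-48, new_sum=214+(-48)=166
Option D: A[5] 42->3, delta=-39, new_sum=214+(-39)=175 <-- matches target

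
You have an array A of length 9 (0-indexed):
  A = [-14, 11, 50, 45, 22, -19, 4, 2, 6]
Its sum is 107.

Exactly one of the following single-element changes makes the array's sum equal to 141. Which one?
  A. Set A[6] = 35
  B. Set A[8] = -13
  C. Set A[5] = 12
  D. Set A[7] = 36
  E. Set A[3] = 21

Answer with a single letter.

Answer: D

Derivation:
Option A: A[6] 4->35, delta=31, new_sum=107+(31)=138
Option B: A[8] 6->-13, delta=-19, new_sum=107+(-19)=88
Option C: A[5] -19->12, delta=31, new_sum=107+(31)=138
Option D: A[7] 2->36, delta=34, new_sum=107+(34)=141 <-- matches target
Option E: A[3] 45->21, delta=-24, new_sum=107+(-24)=83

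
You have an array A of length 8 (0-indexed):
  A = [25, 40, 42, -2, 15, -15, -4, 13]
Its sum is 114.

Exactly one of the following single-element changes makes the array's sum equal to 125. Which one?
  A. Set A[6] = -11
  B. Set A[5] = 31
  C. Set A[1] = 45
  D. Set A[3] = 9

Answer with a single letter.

Answer: D

Derivation:
Option A: A[6] -4->-11, delta=-7, new_sum=114+(-7)=107
Option B: A[5] -15->31, delta=46, new_sum=114+(46)=160
Option C: A[1] 40->45, delta=5, new_sum=114+(5)=119
Option D: A[3] -2->9, delta=11, new_sum=114+(11)=125 <-- matches target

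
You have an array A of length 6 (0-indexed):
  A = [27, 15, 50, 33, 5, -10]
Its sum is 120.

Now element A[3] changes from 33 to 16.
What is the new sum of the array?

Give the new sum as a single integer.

Answer: 103

Derivation:
Old value at index 3: 33
New value at index 3: 16
Delta = 16 - 33 = -17
New sum = old_sum + delta = 120 + (-17) = 103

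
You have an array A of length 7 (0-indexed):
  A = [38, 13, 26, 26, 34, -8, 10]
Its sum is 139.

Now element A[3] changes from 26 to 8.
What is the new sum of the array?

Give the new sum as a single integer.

Answer: 121

Derivation:
Old value at index 3: 26
New value at index 3: 8
Delta = 8 - 26 = -18
New sum = old_sum + delta = 139 + (-18) = 121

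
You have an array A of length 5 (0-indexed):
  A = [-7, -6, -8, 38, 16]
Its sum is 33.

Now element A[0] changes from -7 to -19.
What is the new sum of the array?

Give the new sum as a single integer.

Old value at index 0: -7
New value at index 0: -19
Delta = -19 - -7 = -12
New sum = old_sum + delta = 33 + (-12) = 21

Answer: 21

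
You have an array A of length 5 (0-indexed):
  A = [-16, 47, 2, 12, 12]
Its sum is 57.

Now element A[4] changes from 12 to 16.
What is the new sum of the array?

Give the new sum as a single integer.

Old value at index 4: 12
New value at index 4: 16
Delta = 16 - 12 = 4
New sum = old_sum + delta = 57 + (4) = 61

Answer: 61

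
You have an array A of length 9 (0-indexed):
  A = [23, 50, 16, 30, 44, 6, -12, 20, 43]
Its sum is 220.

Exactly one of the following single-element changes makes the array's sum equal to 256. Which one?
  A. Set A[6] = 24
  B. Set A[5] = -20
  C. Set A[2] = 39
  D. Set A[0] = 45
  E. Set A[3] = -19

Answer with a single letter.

Answer: A

Derivation:
Option A: A[6] -12->24, delta=36, new_sum=220+(36)=256 <-- matches target
Option B: A[5] 6->-20, delta=-26, new_sum=220+(-26)=194
Option C: A[2] 16->39, delta=23, new_sum=220+(23)=243
Option D: A[0] 23->45, delta=22, new_sum=220+(22)=242
Option E: A[3] 30->-19, delta=-49, new_sum=220+(-49)=171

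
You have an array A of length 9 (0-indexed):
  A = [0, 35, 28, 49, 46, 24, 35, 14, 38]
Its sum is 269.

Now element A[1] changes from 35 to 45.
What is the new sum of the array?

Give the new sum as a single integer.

Old value at index 1: 35
New value at index 1: 45
Delta = 45 - 35 = 10
New sum = old_sum + delta = 269 + (10) = 279

Answer: 279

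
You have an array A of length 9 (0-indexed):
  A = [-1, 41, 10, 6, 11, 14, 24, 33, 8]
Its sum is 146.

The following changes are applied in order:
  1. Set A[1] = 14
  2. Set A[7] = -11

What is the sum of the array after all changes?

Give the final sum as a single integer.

Initial sum: 146
Change 1: A[1] 41 -> 14, delta = -27, sum = 119
Change 2: A[7] 33 -> -11, delta = -44, sum = 75

Answer: 75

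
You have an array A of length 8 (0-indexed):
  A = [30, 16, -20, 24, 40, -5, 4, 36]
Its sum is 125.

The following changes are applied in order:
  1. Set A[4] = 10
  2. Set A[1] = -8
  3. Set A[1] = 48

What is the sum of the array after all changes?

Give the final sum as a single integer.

Answer: 127

Derivation:
Initial sum: 125
Change 1: A[4] 40 -> 10, delta = -30, sum = 95
Change 2: A[1] 16 -> -8, delta = -24, sum = 71
Change 3: A[1] -8 -> 48, delta = 56, sum = 127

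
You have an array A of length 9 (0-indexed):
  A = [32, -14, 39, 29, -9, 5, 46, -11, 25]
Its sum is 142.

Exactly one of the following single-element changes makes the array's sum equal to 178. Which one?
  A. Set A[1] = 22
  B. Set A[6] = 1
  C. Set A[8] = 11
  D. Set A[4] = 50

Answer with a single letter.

Answer: A

Derivation:
Option A: A[1] -14->22, delta=36, new_sum=142+(36)=178 <-- matches target
Option B: A[6] 46->1, delta=-45, new_sum=142+(-45)=97
Option C: A[8] 25->11, delta=-14, new_sum=142+(-14)=128
Option D: A[4] -9->50, delta=59, new_sum=142+(59)=201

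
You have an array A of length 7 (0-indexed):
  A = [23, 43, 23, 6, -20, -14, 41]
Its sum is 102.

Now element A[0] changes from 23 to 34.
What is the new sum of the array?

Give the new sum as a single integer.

Answer: 113

Derivation:
Old value at index 0: 23
New value at index 0: 34
Delta = 34 - 23 = 11
New sum = old_sum + delta = 102 + (11) = 113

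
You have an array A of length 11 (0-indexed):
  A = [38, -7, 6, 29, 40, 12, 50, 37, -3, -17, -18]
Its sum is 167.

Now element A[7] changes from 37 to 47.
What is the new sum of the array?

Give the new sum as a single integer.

Answer: 177

Derivation:
Old value at index 7: 37
New value at index 7: 47
Delta = 47 - 37 = 10
New sum = old_sum + delta = 167 + (10) = 177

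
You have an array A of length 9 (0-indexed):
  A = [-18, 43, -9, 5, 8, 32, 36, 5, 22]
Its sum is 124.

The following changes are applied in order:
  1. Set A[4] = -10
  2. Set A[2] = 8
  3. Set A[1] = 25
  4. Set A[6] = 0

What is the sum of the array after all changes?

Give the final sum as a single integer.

Initial sum: 124
Change 1: A[4] 8 -> -10, delta = -18, sum = 106
Change 2: A[2] -9 -> 8, delta = 17, sum = 123
Change 3: A[1] 43 -> 25, delta = -18, sum = 105
Change 4: A[6] 36 -> 0, delta = -36, sum = 69

Answer: 69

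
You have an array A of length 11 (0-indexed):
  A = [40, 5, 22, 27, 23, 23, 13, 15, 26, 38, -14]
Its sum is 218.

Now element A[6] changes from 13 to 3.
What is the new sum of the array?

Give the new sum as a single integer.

Old value at index 6: 13
New value at index 6: 3
Delta = 3 - 13 = -10
New sum = old_sum + delta = 218 + (-10) = 208

Answer: 208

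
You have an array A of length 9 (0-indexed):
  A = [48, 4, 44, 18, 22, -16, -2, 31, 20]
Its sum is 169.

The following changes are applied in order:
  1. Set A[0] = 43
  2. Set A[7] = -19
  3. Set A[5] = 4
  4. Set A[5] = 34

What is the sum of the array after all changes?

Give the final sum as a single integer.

Initial sum: 169
Change 1: A[0] 48 -> 43, delta = -5, sum = 164
Change 2: A[7] 31 -> -19, delta = -50, sum = 114
Change 3: A[5] -16 -> 4, delta = 20, sum = 134
Change 4: A[5] 4 -> 34, delta = 30, sum = 164

Answer: 164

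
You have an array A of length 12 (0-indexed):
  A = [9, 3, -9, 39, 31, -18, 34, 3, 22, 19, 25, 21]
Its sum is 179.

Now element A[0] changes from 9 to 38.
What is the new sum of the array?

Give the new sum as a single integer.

Answer: 208

Derivation:
Old value at index 0: 9
New value at index 0: 38
Delta = 38 - 9 = 29
New sum = old_sum + delta = 179 + (29) = 208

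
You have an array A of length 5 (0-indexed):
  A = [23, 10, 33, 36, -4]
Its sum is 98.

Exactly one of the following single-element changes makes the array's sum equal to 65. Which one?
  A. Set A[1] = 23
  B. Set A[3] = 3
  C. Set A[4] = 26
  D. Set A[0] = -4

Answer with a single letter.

Option A: A[1] 10->23, delta=13, new_sum=98+(13)=111
Option B: A[3] 36->3, delta=-33, new_sum=98+(-33)=65 <-- matches target
Option C: A[4] -4->26, delta=30, new_sum=98+(30)=128
Option D: A[0] 23->-4, delta=-27, new_sum=98+(-27)=71

Answer: B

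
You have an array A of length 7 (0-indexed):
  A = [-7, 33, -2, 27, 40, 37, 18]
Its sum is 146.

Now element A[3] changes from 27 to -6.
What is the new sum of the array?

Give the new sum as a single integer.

Old value at index 3: 27
New value at index 3: -6
Delta = -6 - 27 = -33
New sum = old_sum + delta = 146 + (-33) = 113

Answer: 113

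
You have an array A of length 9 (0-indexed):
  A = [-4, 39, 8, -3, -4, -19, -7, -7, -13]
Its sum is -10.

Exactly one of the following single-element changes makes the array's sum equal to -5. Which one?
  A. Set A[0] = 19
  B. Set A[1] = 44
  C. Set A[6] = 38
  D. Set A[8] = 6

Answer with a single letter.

Answer: B

Derivation:
Option A: A[0] -4->19, delta=23, new_sum=-10+(23)=13
Option B: A[1] 39->44, delta=5, new_sum=-10+(5)=-5 <-- matches target
Option C: A[6] -7->38, delta=45, new_sum=-10+(45)=35
Option D: A[8] -13->6, delta=19, new_sum=-10+(19)=9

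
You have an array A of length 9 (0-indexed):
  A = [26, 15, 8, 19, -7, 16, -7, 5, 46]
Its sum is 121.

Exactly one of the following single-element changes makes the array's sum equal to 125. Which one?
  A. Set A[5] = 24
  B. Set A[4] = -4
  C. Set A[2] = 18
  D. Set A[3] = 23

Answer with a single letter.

Option A: A[5] 16->24, delta=8, new_sum=121+(8)=129
Option B: A[4] -7->-4, delta=3, new_sum=121+(3)=124
Option C: A[2] 8->18, delta=10, new_sum=121+(10)=131
Option D: A[3] 19->23, delta=4, new_sum=121+(4)=125 <-- matches target

Answer: D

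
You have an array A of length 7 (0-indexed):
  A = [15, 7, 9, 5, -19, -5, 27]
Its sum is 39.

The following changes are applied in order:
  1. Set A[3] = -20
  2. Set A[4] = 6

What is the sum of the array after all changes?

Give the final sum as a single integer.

Answer: 39

Derivation:
Initial sum: 39
Change 1: A[3] 5 -> -20, delta = -25, sum = 14
Change 2: A[4] -19 -> 6, delta = 25, sum = 39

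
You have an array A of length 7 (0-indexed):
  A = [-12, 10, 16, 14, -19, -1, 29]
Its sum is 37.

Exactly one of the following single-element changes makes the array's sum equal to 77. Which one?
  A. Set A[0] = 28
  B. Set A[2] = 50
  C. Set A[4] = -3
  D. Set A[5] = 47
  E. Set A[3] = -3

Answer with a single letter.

Answer: A

Derivation:
Option A: A[0] -12->28, delta=40, new_sum=37+(40)=77 <-- matches target
Option B: A[2] 16->50, delta=34, new_sum=37+(34)=71
Option C: A[4] -19->-3, delta=16, new_sum=37+(16)=53
Option D: A[5] -1->47, delta=48, new_sum=37+(48)=85
Option E: A[3] 14->-3, delta=-17, new_sum=37+(-17)=20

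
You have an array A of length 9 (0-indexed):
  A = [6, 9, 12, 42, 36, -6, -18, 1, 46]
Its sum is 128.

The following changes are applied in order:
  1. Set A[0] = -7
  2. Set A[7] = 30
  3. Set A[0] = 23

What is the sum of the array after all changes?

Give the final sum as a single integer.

Initial sum: 128
Change 1: A[0] 6 -> -7, delta = -13, sum = 115
Change 2: A[7] 1 -> 30, delta = 29, sum = 144
Change 3: A[0] -7 -> 23, delta = 30, sum = 174

Answer: 174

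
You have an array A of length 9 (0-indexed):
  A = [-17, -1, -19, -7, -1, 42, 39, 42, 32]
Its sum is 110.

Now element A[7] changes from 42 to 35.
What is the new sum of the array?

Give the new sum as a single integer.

Answer: 103

Derivation:
Old value at index 7: 42
New value at index 7: 35
Delta = 35 - 42 = -7
New sum = old_sum + delta = 110 + (-7) = 103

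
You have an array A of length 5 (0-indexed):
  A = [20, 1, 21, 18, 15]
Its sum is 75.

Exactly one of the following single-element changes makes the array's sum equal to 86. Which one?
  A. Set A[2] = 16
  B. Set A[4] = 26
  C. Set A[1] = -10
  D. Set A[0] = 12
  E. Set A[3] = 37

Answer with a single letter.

Option A: A[2] 21->16, delta=-5, new_sum=75+(-5)=70
Option B: A[4] 15->26, delta=11, new_sum=75+(11)=86 <-- matches target
Option C: A[1] 1->-10, delta=-11, new_sum=75+(-11)=64
Option D: A[0] 20->12, delta=-8, new_sum=75+(-8)=67
Option E: A[3] 18->37, delta=19, new_sum=75+(19)=94

Answer: B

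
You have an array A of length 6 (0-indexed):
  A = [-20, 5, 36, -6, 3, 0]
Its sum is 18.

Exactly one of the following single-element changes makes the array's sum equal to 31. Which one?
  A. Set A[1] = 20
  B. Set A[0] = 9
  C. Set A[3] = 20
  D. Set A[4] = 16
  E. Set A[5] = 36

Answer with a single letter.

Option A: A[1] 5->20, delta=15, new_sum=18+(15)=33
Option B: A[0] -20->9, delta=29, new_sum=18+(29)=47
Option C: A[3] -6->20, delta=26, new_sum=18+(26)=44
Option D: A[4] 3->16, delta=13, new_sum=18+(13)=31 <-- matches target
Option E: A[5] 0->36, delta=36, new_sum=18+(36)=54

Answer: D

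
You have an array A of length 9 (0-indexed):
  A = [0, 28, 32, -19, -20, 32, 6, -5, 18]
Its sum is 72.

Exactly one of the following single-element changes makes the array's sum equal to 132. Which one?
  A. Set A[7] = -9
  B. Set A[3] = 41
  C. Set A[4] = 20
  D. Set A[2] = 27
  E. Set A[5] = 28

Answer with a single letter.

Option A: A[7] -5->-9, delta=-4, new_sum=72+(-4)=68
Option B: A[3] -19->41, delta=60, new_sum=72+(60)=132 <-- matches target
Option C: A[4] -20->20, delta=40, new_sum=72+(40)=112
Option D: A[2] 32->27, delta=-5, new_sum=72+(-5)=67
Option E: A[5] 32->28, delta=-4, new_sum=72+(-4)=68

Answer: B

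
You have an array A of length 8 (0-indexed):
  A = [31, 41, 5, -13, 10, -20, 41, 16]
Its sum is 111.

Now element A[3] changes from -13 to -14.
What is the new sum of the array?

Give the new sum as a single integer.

Old value at index 3: -13
New value at index 3: -14
Delta = -14 - -13 = -1
New sum = old_sum + delta = 111 + (-1) = 110

Answer: 110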